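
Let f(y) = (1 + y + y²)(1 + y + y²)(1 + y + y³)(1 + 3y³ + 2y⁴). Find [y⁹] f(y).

14

(1 + y + y²) has coefficients 1,1,1 for degrees 0…2.
(1 + y + y²) has coefficients 1,1,1,0,0,0,0,0,0,0 for degrees 0…9.
Multiplying by (1 + y + y³) gives running coefficients 1,2,2,2,1,1,0,0,0,0 for degrees 0…9.
Finally multiplying by (1 + 3y³ + 2y⁴), the product of all factors after the first has coefficients 1,2,2,5,9,11,10,7,5,2 for degrees 0…9.
[y⁹] = 1·2 + 1·5 + 1·7 = 14.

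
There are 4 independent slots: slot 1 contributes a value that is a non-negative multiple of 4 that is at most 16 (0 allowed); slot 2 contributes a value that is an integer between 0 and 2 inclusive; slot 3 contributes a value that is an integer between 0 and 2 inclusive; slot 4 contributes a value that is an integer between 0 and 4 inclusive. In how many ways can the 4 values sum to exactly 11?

The generating function for the choices is (1 + y^4 + y^8 + y^12 + y^16)·(1 + y + y^2)·(1 + y + y^2)·(1 + y + y^2 + y^3 + y^4); the count is [y^11].
(1 + y^4 + y^8 + y^12 + y^16) has coefficients 1,0,0,0,1,0,0,0,1,0,0,0 for degrees 0…11.
(1 + y + y^2) has coefficients 1,1,1,0,0,0,0,0,0,0,0,0 for degrees 0…11.
Multiplying by (1 + y + y^2) gives running coefficients 1,2,3,2,1,0,0,0,0,0,0,0 for degrees 0…11.
Finally multiplying by (1 + y + y^2 + y^3 + y^4), the product of all factors after the first has coefficients 1,3,6,8,9,8,6,3,1,0,0,0 for degrees 0…11.
[y^11] = 1·0 + 1·3 + 1·8 = 11.

11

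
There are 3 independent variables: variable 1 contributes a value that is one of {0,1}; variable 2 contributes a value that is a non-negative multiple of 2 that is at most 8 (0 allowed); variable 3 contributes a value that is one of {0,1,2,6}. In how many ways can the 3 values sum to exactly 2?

The generating function for the choices is (1 + x)·(1 + x^2 + x^4 + x^6 + x^8)·(1 + x + x^2 + x^6); the count is [x^2].
(1 + x) has coefficients 1,1 for degrees 0…1.
(1 + x^2 + x^4 + x^6 + x^8) has coefficients 1,0,1 for degrees 0…2.
Finally multiplying by (1 + x + x^2 + x^6), the product of all factors after the first has coefficients 1,1,2 for degrees 0…2.
[x^2] = 1·2 + 1·1 = 3.

3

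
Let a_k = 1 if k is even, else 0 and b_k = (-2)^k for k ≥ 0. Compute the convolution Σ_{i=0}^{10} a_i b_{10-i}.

1365

The convolution is the t^10 coefficient of A(t)B(t).
Σ = 1·1024 + 0·(-512) + 1·256 + 0·(-128) + 1·64 + 0·(-32) + 1·16 + 0·(-8) + 1·4 + 0·(-2) + 1·1 = 1365.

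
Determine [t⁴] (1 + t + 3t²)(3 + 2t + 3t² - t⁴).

8

(1 + t + 3t²) has coefficients 1,1,3 for degrees 0…2.
(3 + 2t + 3t² - t⁴) has coefficients 3,2,3,0,-1 for degrees 0…4.
[t⁴] = 1·(-1) + 1·0 + 3·3 = 8.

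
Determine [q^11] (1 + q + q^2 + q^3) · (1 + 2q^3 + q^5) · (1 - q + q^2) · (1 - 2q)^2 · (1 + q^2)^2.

-11

(1 + q + q^2 + q^3) has coefficients 1,1,1,1 for degrees 0…3.
(1 + 2q^3 + q^5) has coefficients 1,0,0,2,0,1,0,0,0,0,0,0 for degrees 0…11.
Multiplying by (1 - q + q^2) gives running coefficients 1,-1,1,2,-2,3,-1,1,0,0,0,0 for degrees 0…11.
Multiplying by (1 - 2q)^2 gives running coefficients 1,-5,9,-6,-6,19,-21,17,-8,4,0,0 for degrees 0…11.
Finally multiplying by (1 + q^2)^2, the product of all factors after the first has coefficients 1,-5,11,-16,13,2,-24,49,-56,57,-37,25 for degrees 0…11.
[q^11] = 1·25 + 1·(-37) + 1·57 + 1·(-56) = -11.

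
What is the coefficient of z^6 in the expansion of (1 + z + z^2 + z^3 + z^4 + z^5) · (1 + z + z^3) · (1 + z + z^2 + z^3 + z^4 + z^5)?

15

(1 + z + z^2 + z^3 + z^4 + z^5) has coefficients 1,1,1,1,1,1 for degrees 0…5.
(1 + z + z^3) has coefficients 1,1,0,1,0,0,0 for degrees 0…6.
Finally multiplying by (1 + z + z^2 + z^3 + z^4 + z^5), the product of all factors after the first has coefficients 1,2,2,3,3,3,2 for degrees 0…6.
[z^6] = 1·2 + 1·3 + 1·3 + 1·3 + 1·2 + 1·2 = 15.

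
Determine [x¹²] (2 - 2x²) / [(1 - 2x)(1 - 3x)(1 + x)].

Partial fractions give a closed form: a_n = (-2)·2^n + (4)·3^n.
At n = 12: a_12 = 2117572.

2117572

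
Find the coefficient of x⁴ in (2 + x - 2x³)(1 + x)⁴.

(2 + x - 2x³) has coefficients 2,1,0,-2 for degrees 0…3.
(1 + x)⁴ has coefficients 1,4,6,4,1 for degrees 0…4.
[x⁴] = 2·1 + 1·4 − 2·4 = -2.

-2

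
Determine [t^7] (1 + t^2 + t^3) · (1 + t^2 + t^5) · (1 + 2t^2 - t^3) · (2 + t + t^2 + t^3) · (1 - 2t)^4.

(1 + t^2 + t^3) has coefficients 1,0,1,1 for degrees 0…3.
(1 + t^2 + t^5) has coefficients 1,0,1,0,0,1,0,0 for degrees 0…7.
Multiplying by (1 + 2t^2 - t^3) gives running coefficients 1,0,3,-1,2,0,0,2 for degrees 0…7.
Multiplying by (2 + t + t^2 + t^3) gives running coefficients 2,1,7,2,6,4,1,6 for degrees 0…7.
Finally multiplying by (1 - 2t)^4, the product of all factors after the first has coefficients 2,-15,47,-94,158,-204,161,-66 for degrees 0…7.
[t^7] = 1·(-66) + 1·(-204) + 1·158 = -112.

-112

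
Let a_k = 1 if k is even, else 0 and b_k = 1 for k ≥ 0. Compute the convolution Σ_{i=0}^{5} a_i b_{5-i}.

3

This is [x^5] in the product of the two ordinary generating functions.
Σ = 1·1 + 0·1 + 1·1 + 0·1 + 1·1 + 0·1 = 3.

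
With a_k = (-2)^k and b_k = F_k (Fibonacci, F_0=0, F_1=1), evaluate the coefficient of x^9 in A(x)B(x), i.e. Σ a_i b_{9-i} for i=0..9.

Write out a_i and b_{9-i} for i = 0,…,9 and sum the products.
Σ = 1·34 − 2·21 + 4·13 − 8·8 + 16·5 − 32·3 + 64·2 − 128·1 + 256·1 − 512·0 = 220.

220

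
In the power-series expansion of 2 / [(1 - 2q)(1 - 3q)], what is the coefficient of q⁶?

Partial fractions give a closed form: a_n = (-4)·2^n + (6)·3^n.
At n = 6: a_6 = 4118.

4118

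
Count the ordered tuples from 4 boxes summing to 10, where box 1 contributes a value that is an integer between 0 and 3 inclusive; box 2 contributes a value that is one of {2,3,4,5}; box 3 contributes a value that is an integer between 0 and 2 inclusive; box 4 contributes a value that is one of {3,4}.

The generating function for the choices is (1 + q + q² + q³)·(q² + q³ + q⁴ + q⁵)·(1 + q + q²)·(q³ + q⁴); the count is [q¹⁰].
(1 + q + q² + q³) has coefficients 1,1,1,1 for degrees 0…3.
(q² + q³ + q⁴ + q⁵) has coefficients 0,0,1,1,1,1,0,0,0,0,0 for degrees 0…10.
Multiplying by (1 + q + q²) gives running coefficients 0,0,1,2,3,3,2,1,0,0,0 for degrees 0…10.
Finally multiplying by (q³ + q⁴), the product of all factors after the first has coefficients 0,0,0,0,0,1,3,5,6,5,3 for degrees 0…10.
[q¹⁰] = 1·3 + 1·5 + 1·6 + 1·5 = 19.

19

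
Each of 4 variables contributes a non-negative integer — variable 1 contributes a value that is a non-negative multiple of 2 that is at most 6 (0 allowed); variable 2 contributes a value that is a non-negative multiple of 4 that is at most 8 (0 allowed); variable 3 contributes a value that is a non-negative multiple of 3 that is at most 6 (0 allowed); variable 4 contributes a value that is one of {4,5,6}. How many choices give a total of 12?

The generating function for the choices is (1 + z^2 + z^4 + z^6)·(1 + z^4 + z^8)·(1 + z^3 + z^6)·(z^4 + z^5 + z^6); the count is [z^12].
(1 + z^2 + z^4 + z^6) has coefficients 1,0,1,0,1,0,1 for degrees 0…6.
(1 + z^4 + z^8) has coefficients 1,0,0,0,1,0,0,0,1,0,0,0,0 for degrees 0…12.
Multiplying by (1 + z^3 + z^6) gives running coefficients 1,0,0,1,1,0,1,1,1,0,1,1,0 for degrees 0…12.
Finally multiplying by (z^4 + z^5 + z^6), the product of all factors after the first has coefficients 0,0,0,0,1,1,1,1,2,2,2,2,3 for degrees 0…12.
[z^12] = 1·3 + 1·2 + 1·2 + 1·1 = 8.

8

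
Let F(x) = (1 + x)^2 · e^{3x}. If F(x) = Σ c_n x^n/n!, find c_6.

6075

The EGF product rule gives c_6 = Σ_{k_1+k_2=6} C(6; k_1,k_2) · ∏ g_i(k_i), where (1+x)^2 gives the falling factorial (2)_k; e^{3x} gives (3)^k.
g_1(k) for k = 0…6: 1, 2, 2, 0, 0, 0, 0.
g_2(k) for k = 0…6: 1, 3, 9, 27, 81, 243, 729.
c_6 = Σ_k C(6,k)·g_1(k)·g_2(6−k) = 1·1·729 + 6·2·243 + 15·2·81 = 729 + 2916 + 2430 = 6075.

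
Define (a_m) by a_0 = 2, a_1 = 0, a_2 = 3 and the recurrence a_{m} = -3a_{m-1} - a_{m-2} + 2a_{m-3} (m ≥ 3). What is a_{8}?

227

The ordinary generating function has denominator 1 + 3z + z^2 - 2z^3.
Iterating the recurrence: a_0,…,a_{8} = 2, 0, 3, -5, 12, -25, 53, -110, 227.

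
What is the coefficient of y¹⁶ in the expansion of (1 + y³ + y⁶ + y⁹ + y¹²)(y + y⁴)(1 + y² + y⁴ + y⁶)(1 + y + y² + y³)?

(1 + y³ + y⁶ + y⁹ + y¹²) has coefficients 1,0,0,1,0,0,1,0,0,1,0,0,1 for degrees 0…12.
(y + y⁴) has coefficients 0,1,0,0,1,0,0,0,0,0,0,0,0,0,0,0,0 for degrees 0…16.
Multiplying by (1 + y² + y⁴ + y⁶) gives running coefficients 0,1,0,1,1,1,1,1,1,0,1,0,0,0,0,0,0 for degrees 0…16.
Finally multiplying by (1 + y + y² + y³), the product of all factors after the first has coefficients 0,1,1,2,3,3,4,4,4,3,3,2,1,1,0,0,0 for degrees 0…16.
[y¹⁶] = 1·0 + 1·1 + 1·3 + 1·4 + 1·3 = 11.

11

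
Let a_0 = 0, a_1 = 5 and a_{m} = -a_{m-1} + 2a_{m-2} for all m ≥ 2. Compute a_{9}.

855

The ordinary generating function has denominator 1 + t - 2t^2.
Iterating the recurrence: a_0,…,a_{9} = 0, 5, -5, 15, -25, 55, -105, 215, -425, 855.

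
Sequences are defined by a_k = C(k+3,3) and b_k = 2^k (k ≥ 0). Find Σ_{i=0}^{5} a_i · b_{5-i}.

Write out a_i and b_{5-i} for i = 0,…,5 and sum the products.
Σ = 1·32 + 4·16 + 10·8 + 20·4 + 35·2 + 56·1 = 382.

382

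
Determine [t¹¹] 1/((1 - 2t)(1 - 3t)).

Partial fractions give a closed form: a_n = (-2)·2^n + (3)·3^n.
At n = 11: a_11 = 527345.

527345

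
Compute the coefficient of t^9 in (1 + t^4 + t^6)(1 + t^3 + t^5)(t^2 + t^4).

(1 + t^4 + t^6) has coefficients 1,0,0,0,1,0,1 for degrees 0…6.
(1 + t^3 + t^5) has coefficients 1,0,0,1,0,1,0,0,0,0 for degrees 0…9.
Finally multiplying by (t^2 + t^4), the product of all factors after the first has coefficients 0,0,1,0,1,1,0,2,0,1 for degrees 0…9.
[t^9] = 1·1 + 1·1 + 1·0 = 2.

2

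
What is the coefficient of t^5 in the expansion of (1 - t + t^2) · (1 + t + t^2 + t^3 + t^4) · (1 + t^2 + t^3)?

(1 - t + t^2) has coefficients 1,-1,1 for degrees 0…2.
(1 + t + t^2 + t^3 + t^4) has coefficients 1,1,1,1,1,0 for degrees 0…5.
Finally multiplying by (1 + t^2 + t^3), the product of all factors after the first has coefficients 1,1,2,3,3,2 for degrees 0…5.
[t^5] = 1·2 − 1·3 + 1·3 = 2.

2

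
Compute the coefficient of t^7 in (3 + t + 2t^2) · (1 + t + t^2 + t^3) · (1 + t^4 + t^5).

(3 + t + 2t^2) has coefficients 3,1,2 for degrees 0…2.
(1 + t + t^2 + t^3) has coefficients 1,1,1,1,0,0,0,0 for degrees 0…7.
Finally multiplying by (1 + t^4 + t^5), the product of all factors after the first has coefficients 1,1,1,1,1,2,2,2 for degrees 0…7.
[t^7] = 3·2 + 1·2 + 2·2 = 12.

12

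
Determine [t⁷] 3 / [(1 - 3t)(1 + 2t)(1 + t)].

2646

Partial fractions give a closed form: a_n = (27/20)·3^n + (12/5)·(-2)^n + (-3/4)·(-1)^n.
At n = 7: a_7 = 2646.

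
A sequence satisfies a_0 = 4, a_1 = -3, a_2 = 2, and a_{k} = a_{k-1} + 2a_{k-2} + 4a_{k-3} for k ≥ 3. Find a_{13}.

45204

The ordinary generating function has denominator 1 - y - 2y^2 - 4y^3.
Iterating the recurrence: a_0,…,a_{13} = 4, -3, 2, 12, 4, 36, 92, 180, 508, 1236, 2972, 7476, 18364, 45204.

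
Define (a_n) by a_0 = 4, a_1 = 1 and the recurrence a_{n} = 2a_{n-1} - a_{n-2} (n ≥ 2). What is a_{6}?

-14

The ordinary generating function has denominator 1 - 2x + x^2.
Iterating the recurrence: a_0,…,a_{6} = 4, 1, -2, -5, -8, -11, -14.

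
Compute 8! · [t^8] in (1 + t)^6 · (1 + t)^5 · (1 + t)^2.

51891840

The EGF product rule gives c_8 = Σ_{k_1+k_2+k_3=8} C(8; k_1,k_2,k_3) · ∏ g_i(k_i), where (1+t)^6 gives the falling factorial (6)_k; (1+t)^5 gives the falling factorial (5)_k; (1+t)^2 gives the falling factorial (2)_k.
g_1(k) for k = 0…8: 1, 6, 30, 120, 360, 720, 720, 0, 0.
g_2(k) for k = 0…8: 1, 5, 20, 60, 120, 120, 0, 0, 0.
g_3(k) for k = 0…8: 1, 2, 2, 0, 0, 0, 0, 0, 0.
First combine the last two factors: h(k) = Σ_j C(k,j)·g_2(j)·g_3(k−j) for k = 0…8: 1, 7, 42, 210, 840, 2520, 5040, 5040, 0.
c_8 = Σ_k C(8,k)·g_1(k)·h(8−k) = 8·6·5040 + 28·30·5040 + 56·120·2520 + 70·360·840 + 56·720·210 + 28·720·42 = 241920 + 4233600 + 16934400 + 21168000 + 8467200 + 846720 = 51891840.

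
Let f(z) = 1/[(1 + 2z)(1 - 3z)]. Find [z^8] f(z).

4039

Partial fractions give a closed form: a_n = (2/5)·(-2)^n + (3/5)·3^n.
At n = 8: a_8 = 4039.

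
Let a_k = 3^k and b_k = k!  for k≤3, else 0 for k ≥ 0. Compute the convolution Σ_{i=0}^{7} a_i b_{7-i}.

Write out a_i and b_{7-i} for i = 0,…,7 and sum the products.
Σ = 1·0 + 3·0 + 9·0 + 27·0 + 81·6 + 243·2 + 729·1 + 2187·1 = 3888.

3888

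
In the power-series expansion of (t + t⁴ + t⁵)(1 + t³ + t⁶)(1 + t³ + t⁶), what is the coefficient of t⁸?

2

(t + t⁴ + t⁵) has coefficients 0,1,0,0,1,1 for degrees 0…5.
(1 + t³ + t⁶) has coefficients 1,0,0,1,0,0,1,0,0 for degrees 0…8.
Finally multiplying by (1 + t³ + t⁶), the product of all factors after the first has coefficients 1,0,0,2,0,0,3,0,0 for degrees 0…8.
[t⁸] = 1·0 + 1·0 + 1·2 = 2.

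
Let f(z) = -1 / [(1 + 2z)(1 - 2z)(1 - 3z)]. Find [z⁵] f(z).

-399

The denominator gives the recurrence a_n = 3a_(n−1) + 4a_(n−2) − 12a_(n−3) for n ≥ 3; the numerator fixes a_0 = -1, a_1 = -3, a_2 = -13.
Iterating: -1, -3, -13, -39, -133, -399, so a_5 = -399.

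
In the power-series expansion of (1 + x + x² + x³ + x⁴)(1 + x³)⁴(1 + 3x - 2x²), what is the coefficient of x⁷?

(1 + x + x² + x³ + x⁴) has coefficients 1,1,1,1,1 for degrees 0…4.
(1 + x³)⁴ has coefficients 1,0,0,4,0,0,6,0 for degrees 0…7.
Finally multiplying by (1 + 3x - 2x²), the product of all factors after the first has coefficients 1,3,-2,4,12,-8,6,18 for degrees 0…7.
[x⁷] = 1·18 + 1·6 + 1·(-8) + 1·12 + 1·4 = 32.

32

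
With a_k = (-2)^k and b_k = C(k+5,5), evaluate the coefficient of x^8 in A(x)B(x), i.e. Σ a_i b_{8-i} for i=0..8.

591

The convolution is the t^8 coefficient of A(t)B(t).
Σ = 1·1287 − 2·792 + 4·462 − 8·252 + 16·126 − 32·56 + 64·21 − 128·6 + 256·1 = 591.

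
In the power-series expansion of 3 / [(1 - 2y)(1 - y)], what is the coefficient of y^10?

The denominator gives the recurrence a_n = 3a_(n−1) − 2a_(n−2) for n ≥ 2; the numerator fixes a_0 = 3, a_1 = 9.
Iterating: 3, 9, 21, 45, 93, 189, 381, 765, 1533, 3069, 6141, so a_10 = 6141.

6141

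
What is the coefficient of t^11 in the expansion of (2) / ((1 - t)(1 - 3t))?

531440

Partial fractions give a closed form: a_n = (-1)·1^n + (3)·3^n.
At n = 11: a_11 = 531440.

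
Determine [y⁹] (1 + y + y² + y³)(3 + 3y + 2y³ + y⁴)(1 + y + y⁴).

3

(1 + y + y² + y³) has coefficients 1,1,1,1 for degrees 0…3.
(3 + 3y + 2y³ + y⁴) has coefficients 3,3,0,2,1,0,0,0,0,0 for degrees 0…9.
Finally multiplying by (1 + y + y⁴), the product of all factors after the first has coefficients 3,6,3,2,6,4,0,2,1,0 for degrees 0…9.
[y⁹] = 1·0 + 1·1 + 1·2 + 1·0 = 3.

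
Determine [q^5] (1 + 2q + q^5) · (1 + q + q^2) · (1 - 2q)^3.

(1 + 2q + q^5) has coefficients 1,2,0,0,0,1 for degrees 0…5.
(1 + q + q^2) has coefficients 1,1,1,0,0,0 for degrees 0…5.
Finally multiplying by (1 - 2q)^3, the product of all factors after the first has coefficients 1,-5,7,-2,4,-8 for degrees 0…5.
[q^5] = 1·(-8) + 2·4 + 1·1 = 1.

1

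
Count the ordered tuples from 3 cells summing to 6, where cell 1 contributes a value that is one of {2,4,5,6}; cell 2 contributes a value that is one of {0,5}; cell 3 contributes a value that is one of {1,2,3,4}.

The generating function for the choices is (z² + z⁴ + z⁵ + z⁶)·(1 + z⁵)·(z + z² + z³ + z⁴); the count is [z⁶].
(z² + z⁴ + z⁵ + z⁶) has coefficients 0,0,1,0,1,1,1 for degrees 0…6.
(1 + z⁵) has coefficients 1,0,0,0,0,1,0 for degrees 0…6.
Finally multiplying by (z + z² + z³ + z⁴), the product of all factors after the first has coefficients 0,1,1,1,1,0,1 for degrees 0…6.
[z⁶] = 1·1 + 1·1 + 1·1 + 1·0 = 3.

3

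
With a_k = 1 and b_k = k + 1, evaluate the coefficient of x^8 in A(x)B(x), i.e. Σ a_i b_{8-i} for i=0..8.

45

Write out a_i and b_{8-i} for i = 0,…,8 and sum the products.
Σ = 1·9 + 1·8 + 1·7 + 1·6 + 1·5 + 1·4 + 1·3 + 1·2 + 1·1 = 45.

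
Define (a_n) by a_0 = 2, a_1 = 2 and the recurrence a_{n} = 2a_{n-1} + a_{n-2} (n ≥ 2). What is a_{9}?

2786

The ordinary generating function has denominator 1 - 2y - y^2.
Iterating the recurrence: a_0,…,a_{9} = 2, 2, 6, 14, 34, 82, 198, 478, 1154, 2786.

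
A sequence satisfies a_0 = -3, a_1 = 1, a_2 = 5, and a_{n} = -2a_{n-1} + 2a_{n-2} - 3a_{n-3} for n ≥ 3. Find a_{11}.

-13631

The ordinary generating function has denominator 1 + 2y - 2y^2 + 3y^3.
Iterating the recurrence: a_0,…,a_{11} = -3, 1, 5, 1, 5, -23, 53, -167, 509, -1511, 4541, -13631.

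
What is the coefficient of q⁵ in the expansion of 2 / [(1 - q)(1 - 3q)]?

728

Partial fractions give a closed form: a_n = (-1)·1^n + (3)·3^n.
At n = 5: a_5 = 728.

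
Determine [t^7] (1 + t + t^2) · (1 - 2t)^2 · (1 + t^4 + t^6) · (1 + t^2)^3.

(1 + t + t^2) has coefficients 1,1,1 for degrees 0…2.
(1 - 2t)^2 has coefficients 1,-4,4,0,0,0,0,0 for degrees 0…7.
Multiplying by (1 + t^4 + t^6) gives running coefficients 1,-4,4,0,1,-4,5,-4 for degrees 0…7.
Finally multiplying by (1 + t^2)^3, the product of all factors after the first has coefficients 1,-4,7,-12,16,-16,21,-20 for degrees 0…7.
[t^7] = 1·(-20) + 1·21 + 1·(-16) = -15.

-15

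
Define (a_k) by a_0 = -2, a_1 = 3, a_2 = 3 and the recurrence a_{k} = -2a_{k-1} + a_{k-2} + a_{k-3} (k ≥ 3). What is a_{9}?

-891

The ordinary generating function has denominator 1 + 2y - y^2 - y^3.
Iterating the recurrence: a_0,…,a_{9} = -2, 3, 3, -5, 16, -34, 79, -176, 397, -891.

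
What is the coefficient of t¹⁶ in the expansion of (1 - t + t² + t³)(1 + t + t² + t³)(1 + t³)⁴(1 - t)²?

-2

(1 - t + t² + t³) has coefficients 1,-1,1,1 for degrees 0…3.
(1 + t + t² + t³) has coefficients 1,1,1,1,0,0,0,0,0,0,0,0,0,0,0,0,0 for degrees 0…16.
Multiplying by (1 + t³)⁴ gives running coefficients 1,1,1,5,4,4,10,6,6,10,4,4,5,1,1,1,0 for degrees 0…16.
Finally multiplying by (1 - t)², the product of all factors after the first has coefficients 1,-1,0,4,-5,1,6,-10,4,4,-10,6,1,-5,4,0,-1 for degrees 0…16.
[t¹⁶] = 1·(-1) − 1·0 + 1·4 + 1·(-5) = -2.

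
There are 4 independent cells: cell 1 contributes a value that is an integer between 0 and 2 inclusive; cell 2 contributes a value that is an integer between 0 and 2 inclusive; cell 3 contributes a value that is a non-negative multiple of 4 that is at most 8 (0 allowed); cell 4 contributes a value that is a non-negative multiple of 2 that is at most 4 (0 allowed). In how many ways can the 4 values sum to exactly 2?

4

The generating function for the choices is (1 + t + t^2)·(1 + t + t^2)·(1 + t^4 + t^8)·(1 + t^2 + t^4); the count is [t^2].
(1 + t + t^2) has coefficients 1,1,1 for degrees 0…2.
(1 + t + t^2) has coefficients 1,1,1 for degrees 0…2.
Multiplying by (1 + t^4 + t^8) gives running coefficients 1,1,1 for degrees 0…2.
Finally multiplying by (1 + t^2 + t^4), the product of all factors after the first has coefficients 1,1,2 for degrees 0…2.
[t^2] = 1·2 + 1·1 + 1·1 = 4.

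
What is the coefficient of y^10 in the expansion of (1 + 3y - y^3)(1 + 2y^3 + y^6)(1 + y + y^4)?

(1 + 3y - y^3) has coefficients 1,3,0,-1 for degrees 0…3.
(1 + 2y^3 + y^6) has coefficients 1,0,0,2,0,0,1,0,0,0,0 for degrees 0…10.
Finally multiplying by (1 + y + y^4), the product of all factors after the first has coefficients 1,1,0,2,3,0,1,3,0,0,1 for degrees 0…10.
[y^10] = 1·1 + 3·0 − 1·3 = -2.

-2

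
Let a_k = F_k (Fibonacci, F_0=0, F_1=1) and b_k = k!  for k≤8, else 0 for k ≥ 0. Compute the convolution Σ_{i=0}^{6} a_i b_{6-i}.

175

The convolution is the x^6 coefficient of A(x)B(x).
Σ = 0·720 + 1·120 + 1·24 + 2·6 + 3·2 + 5·1 + 8·1 = 175.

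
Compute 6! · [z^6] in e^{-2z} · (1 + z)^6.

592

The EGF product rule gives c_6 = Σ_{k_1+k_2=6} C(6; k_1,k_2) · ∏ g_i(k_i), where e^{-2z} gives (-2)^k; (1+z)^6 gives the falling factorial (6)_k.
g_1(k) for k = 0…6: 1, -2, 4, -8, 16, -32, 64.
g_2(k) for k = 0…6: 1, 6, 30, 120, 360, 720, 720.
c_6 = Σ_k C(6,k)·g_1(k)·g_2(6−k) = 1·1·720 + 6·(-2)·720 + 15·4·360 + 20·(-8)·120 + 15·16·30 + 6·(-32)·6 + 1·64·1 = 720 − 8640 + 21600 − 19200 + 7200 − 1152 + 64 = 592.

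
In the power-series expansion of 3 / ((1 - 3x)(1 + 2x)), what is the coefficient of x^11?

Partial fractions give a closed form: a_n = (9/5)·3^n + (6/5)·(-2)^n.
At n = 11: a_11 = 316407.

316407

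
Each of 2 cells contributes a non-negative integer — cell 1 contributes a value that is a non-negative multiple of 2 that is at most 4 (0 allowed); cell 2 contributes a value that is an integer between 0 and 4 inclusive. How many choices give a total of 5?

The generating function for the choices is (1 + x² + x⁴)·(1 + x + x² + x³ + x⁴); the count is [x⁵].
(1 + x² + x⁴) has coefficients 1,0,1,0,1 for degrees 0…4.
(1 + x + x² + x³ + x⁴) has coefficients 1,1,1,1,1,0 for degrees 0…5.
[x⁵] = 1·0 + 1·1 + 1·1 = 2.

2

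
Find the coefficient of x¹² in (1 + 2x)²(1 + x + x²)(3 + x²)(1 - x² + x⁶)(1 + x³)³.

(1 + 2x)² has coefficients 1,4,4 for degrees 0…2.
(1 + x + x²) has coefficients 1,1,1,0,0,0,0,0,0,0,0,0,0 for degrees 0…12.
Multiplying by (3 + x²) gives running coefficients 3,3,4,1,1,0,0,0,0,0,0,0,0 for degrees 0…12.
Multiplying by (1 - x² + x⁶) gives running coefficients 3,3,1,-2,-3,-1,2,3,4,1,1,0,0 for degrees 0…12.
Finally multiplying by (1 + x³)³, the product of all factors after the first has coefficients 3,3,1,7,6,2,5,3,4,4,4,10,7 for degrees 0…12.
[x¹²] = 1·7 + 4·10 + 4·4 = 63.

63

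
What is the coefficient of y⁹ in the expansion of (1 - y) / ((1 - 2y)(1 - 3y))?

38854

Partial fractions give a closed form: a_n = (-1)·2^n + (2)·3^n.
At n = 9: a_9 = 38854.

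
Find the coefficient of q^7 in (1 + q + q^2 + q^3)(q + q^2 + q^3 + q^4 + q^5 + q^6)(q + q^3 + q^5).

(1 + q + q^2 + q^3) has coefficients 1,1,1,1 for degrees 0…3.
(q + q^2 + q^3 + q^4 + q^5 + q^6) has coefficients 0,1,1,1,1,1,1,0 for degrees 0…7.
Finally multiplying by (q + q^3 + q^5), the product of all factors after the first has coefficients 0,0,1,1,2,2,3,3 for degrees 0…7.
[q^7] = 1·3 + 1·3 + 1·2 + 1·2 = 10.

10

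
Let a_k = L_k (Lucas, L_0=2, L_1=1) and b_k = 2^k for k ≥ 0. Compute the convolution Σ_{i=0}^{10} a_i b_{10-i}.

5623

Write out a_i and b_{10-i} for i = 0,…,10 and sum the products.
Σ = 2·1024 + 1·512 + 3·256 + 4·128 + 7·64 + 11·32 + 18·16 + 29·8 + 47·4 + 76·2 + 123·1 = 5623.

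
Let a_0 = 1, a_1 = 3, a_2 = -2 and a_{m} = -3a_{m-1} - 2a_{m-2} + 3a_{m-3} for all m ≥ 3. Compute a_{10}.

-275

The ordinary generating function has denominator 1 + 3t + 2t^2 - 3t^3.
Iterating the recurrence: a_0,…,a_{10} = 1, 3, -2, 3, 4, -24, 73, -159, 259, -240, -275.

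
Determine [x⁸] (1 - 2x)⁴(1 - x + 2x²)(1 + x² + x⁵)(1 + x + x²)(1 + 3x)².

447

(1 - 2x)⁴ has coefficients 1,-8,24,-32,16 for degrees 0…4.
(1 - x + 2x²) has coefficients 1,-1,2,0,0,0,0,0,0 for degrees 0…8.
Multiplying by (1 + x² + x⁵) gives running coefficients 1,-1,3,-1,2,1,-1,2,0 for degrees 0…8.
Multiplying by (1 + x + x²) gives running coefficients 1,0,3,1,4,2,2,2,1 for degrees 0…8.
Finally multiplying by (1 + 3x)², the product of all factors after the first has coefficients 1,6,12,19,37,35,50,32,31 for degrees 0…8.
[x⁸] = 1·31 − 8·32 + 24·50 − 32·35 + 16·37 = 447.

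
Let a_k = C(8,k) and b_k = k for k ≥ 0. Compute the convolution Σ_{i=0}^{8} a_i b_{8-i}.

The convolution is the t^8 coefficient of A(t)B(t).
Σ = 1·8 + 8·7 + 28·6 + 56·5 + 70·4 + 56·3 + 28·2 + 8·1 + 1·0 = 1024.

1024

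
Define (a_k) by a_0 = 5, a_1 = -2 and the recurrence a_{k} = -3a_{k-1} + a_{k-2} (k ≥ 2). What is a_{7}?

-4178

The ordinary generating function has denominator 1 + 3t - t^2.
Iterating the recurrence: a_0,…,a_{7} = 5, -2, 11, -35, 116, -383, 1265, -4178.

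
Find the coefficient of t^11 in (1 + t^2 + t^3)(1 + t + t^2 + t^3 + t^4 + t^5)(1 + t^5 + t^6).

5

(1 + t^2 + t^3) has coefficients 1,0,1,1 for degrees 0…3.
(1 + t + t^2 + t^3 + t^4 + t^5) has coefficients 1,1,1,1,1,1,0,0,0,0,0,0 for degrees 0…11.
Finally multiplying by (1 + t^5 + t^6), the product of all factors after the first has coefficients 1,1,1,1,1,2,2,2,2,2,2,1 for degrees 0…11.
[t^11] = 1·1 + 1·2 + 1·2 = 5.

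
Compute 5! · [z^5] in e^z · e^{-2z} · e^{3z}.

32

The EGF product rule gives c_5 = Σ_{k_1+k_2+k_3=5} C(5; k_1,k_2,k_3) · ∏ g_i(k_i), where e^z gives (1)^k; e^{-2z} gives (-2)^k; e^{3z} gives (3)^k.
g_1(k) for k = 0…5: 1, 1, 1, 1, 1, 1.
g_2(k) for k = 0…5: 1, -2, 4, -8, 16, -32.
g_3(k) for k = 0…5: 1, 3, 9, 27, 81, 243.
First combine the last two factors: h(k) = Σ_j C(k,j)·g_2(j)·g_3(k−j) for k = 0…5: 1, 1, 1, 1, 1, 1.
c_5 = Σ_k C(5,k)·g_1(k)·h(5−k) = 1·1·1 + 5·1·1 + 10·1·1 + 10·1·1 + 5·1·1 + 1·1·1 = 1 + 5 + 10 + 10 + 5 + 1 = 32.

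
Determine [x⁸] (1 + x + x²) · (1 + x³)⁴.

6

(1 + x + x²) has coefficients 1,1,1 for degrees 0…2.
(1 + x³)⁴ has coefficients 1,0,0,4,0,0,6,0,0 for degrees 0…8.
[x⁸] = 1·0 + 1·0 + 1·6 = 6.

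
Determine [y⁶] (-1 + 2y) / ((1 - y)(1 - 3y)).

Partial fractions give a closed form: a_n = (-1/2)·1^n + (-1/2)·3^n.
At n = 6: a_6 = -365.

-365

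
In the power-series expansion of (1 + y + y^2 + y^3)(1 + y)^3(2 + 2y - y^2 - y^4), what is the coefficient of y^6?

-4

(1 + y + y^2 + y^3) has coefficients 1,1,1,1 for degrees 0…3.
(1 + y)^3 has coefficients 1,3,3,1,0,0,0 for degrees 0…6.
Finally multiplying by (2 + 2y - y^2 - y^4), the product of all factors after the first has coefficients 2,8,11,5,-2,-4,-3 for degrees 0…6.
[y^6] = 1·(-3) + 1·(-4) + 1·(-2) + 1·5 = -4.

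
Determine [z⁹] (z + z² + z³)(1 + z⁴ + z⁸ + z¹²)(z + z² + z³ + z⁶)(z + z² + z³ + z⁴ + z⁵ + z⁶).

16

(z + z² + z³) has coefficients 0,1,1,1 for degrees 0…3.
(1 + z⁴ + z⁸ + z¹²) has coefficients 1,0,0,0,1,0,0,0,1,0 for degrees 0…9.
Multiplying by (z + z² + z³ + z⁶) gives running coefficients 0,1,1,1,0,1,2,1,0,1 for degrees 0…9.
Finally multiplying by (z + z² + z³ + z⁴ + z⁵ + z⁶), the product of all factors after the first has coefficients 0,0,1,2,3,3,4,6,6,5 for degrees 0…9.
[z⁹] = 1·6 + 1·6 + 1·4 = 16.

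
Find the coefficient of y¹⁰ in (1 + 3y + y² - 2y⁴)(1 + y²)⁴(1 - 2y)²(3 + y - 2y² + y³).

(1 + 3y + y² - 2y⁴) has coefficients 1,3,1,0,-2 for degrees 0…4.
(1 + y²)⁴ has coefficients 1,0,4,0,6,0,4,0,1,0,0 for degrees 0…10.
Multiplying by (1 - 2y)² gives running coefficients 1,-4,8,-16,22,-24,28,-16,17,-4,4 for degrees 0…10.
Finally multiplying by (3 + y - 2y² + y³), the product of all factors after the first has coefficients 3,-11,18,-31,30,-10,0,50,-45,65,-42 for degrees 0…10.
[y¹⁰] = 1·(-42) + 3·65 + 1·(-45) − 2·0 = 108.

108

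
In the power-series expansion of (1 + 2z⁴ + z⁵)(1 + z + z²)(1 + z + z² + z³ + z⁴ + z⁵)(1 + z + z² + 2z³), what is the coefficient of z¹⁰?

45

(1 + 2z⁴ + z⁵) has coefficients 1,0,0,0,2,1 for degrees 0…5.
(1 + z + z²) has coefficients 1,1,1,0,0,0,0,0,0,0,0 for degrees 0…10.
Multiplying by (1 + z + z² + z³ + z⁴ + z⁵) gives running coefficients 1,2,3,3,3,3,2,1,0,0,0 for degrees 0…10.
Finally multiplying by (1 + z + z² + 2z³), the product of all factors after the first has coefficients 1,3,6,10,13,15,14,12,9,5,2 for degrees 0…10.
[z¹⁰] = 1·2 + 2·14 + 1·15 = 45.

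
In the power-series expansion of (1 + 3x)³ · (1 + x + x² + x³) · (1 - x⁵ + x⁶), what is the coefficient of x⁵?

53

(1 + 3x)³ has coefficients 1,9,27,27 for degrees 0…3.
(1 + x + x² + x³) has coefficients 1,1,1,1,0,0 for degrees 0…5.
Finally multiplying by (1 - x⁵ + x⁶), the product of all factors after the first has coefficients 1,1,1,1,0,-1 for degrees 0…5.
[x⁵] = 1·(-1) + 9·0 + 27·1 + 27·1 = 53.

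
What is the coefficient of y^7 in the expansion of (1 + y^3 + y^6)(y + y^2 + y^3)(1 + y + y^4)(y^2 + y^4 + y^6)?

(1 + y^3 + y^6) has coefficients 1,0,0,1,0,0,1 for degrees 0…6.
(y + y^2 + y^3) has coefficients 0,1,1,1,0,0,0,0 for degrees 0…7.
Multiplying by (1 + y + y^4) gives running coefficients 0,1,2,2,1,1,1,1 for degrees 0…7.
Finally multiplying by (y^2 + y^4 + y^6), the product of all factors after the first has coefficients 0,0,0,1,2,3,3,4 for degrees 0…7.
[y^7] = 1·4 + 1·2 + 1·0 = 6.

6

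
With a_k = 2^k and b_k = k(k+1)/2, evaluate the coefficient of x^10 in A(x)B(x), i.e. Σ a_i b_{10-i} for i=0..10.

4017

The convolution is the t^10 coefficient of A(t)B(t).
Σ = 1·55 + 2·45 + 4·36 + 8·28 + 16·21 + 32·15 + 64·10 + 128·6 + 256·3 + 512·1 + 1024·0 = 4017.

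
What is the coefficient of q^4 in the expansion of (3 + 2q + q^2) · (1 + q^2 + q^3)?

(3 + 2q + q^2) has coefficients 3,2,1 for degrees 0…2.
(1 + q^2 + q^3) has coefficients 1,0,1,1,0 for degrees 0…4.
[q^4] = 3·0 + 2·1 + 1·1 = 3.

3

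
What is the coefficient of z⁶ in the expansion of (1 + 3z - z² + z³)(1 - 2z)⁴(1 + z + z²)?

(1 + 3z - z² + z³) has coefficients 1,3,-1,1 for degrees 0…3.
(1 - 2z)⁴ has coefficients 1,-8,24,-32,16,0,0 for degrees 0…6.
Finally multiplying by (1 + z + z²), the product of all factors after the first has coefficients 1,-7,17,-16,8,-16,16 for degrees 0…6.
[z⁶] = 1·16 + 3·(-16) − 1·8 + 1·(-16) = -56.

-56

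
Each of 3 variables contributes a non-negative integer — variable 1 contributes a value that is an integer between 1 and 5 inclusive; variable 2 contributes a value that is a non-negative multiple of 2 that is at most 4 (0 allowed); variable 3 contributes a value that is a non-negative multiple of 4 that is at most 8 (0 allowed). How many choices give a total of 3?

2

The generating function for the choices is (t + t² + t³ + t⁴ + t⁵)·(1 + t² + t⁴)·(1 + t⁴ + t⁸); the count is [t³].
(t + t² + t³ + t⁴ + t⁵) has coefficients 0,1,1,1 for degrees 0…3.
(1 + t² + t⁴) has coefficients 1,0,1,0 for degrees 0…3.
Finally multiplying by (1 + t⁴ + t⁸), the product of all factors after the first has coefficients 1,0,1,0 for degrees 0…3.
[t³] = 1·1 + 1·0 + 1·1 = 2.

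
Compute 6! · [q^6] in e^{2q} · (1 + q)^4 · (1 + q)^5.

The EGF product rule gives c_6 = Σ_{k_1+k_2+k_3=6} C(6; k_1,k_2,k_3) · ∏ g_i(k_i), where e^{2q} gives (2)^k; (1+q)^4 gives the falling factorial (4)_k; (1+q)^5 gives the falling factorial (5)_k.
g_1(k) for k = 0…6: 1, 2, 4, 8, 16, 32, 64.
g_2(k) for k = 0…6: 1, 4, 12, 24, 24, 0, 0.
g_3(k) for k = 0…6: 1, 5, 20, 60, 120, 120, 0.
First combine the last two factors: h(k) = Σ_j C(k,j)·g_2(j)·g_3(k−j) for k = 0…6: 1, 9, 72, 504, 3024, 15120, 60480.
c_6 = Σ_k C(6,k)·g_1(k)·h(6−k) = 1·1·60480 + 6·2·15120 + 15·4·3024 + 20·8·504 + 15·16·72 + 6·32·9 + 1·64·1 = 60480 + 181440 + 181440 + 80640 + 17280 + 1728 + 64 = 523072.

523072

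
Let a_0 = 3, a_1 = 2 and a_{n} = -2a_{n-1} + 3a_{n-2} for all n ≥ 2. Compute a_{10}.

14765

The ordinary generating function has denominator 1 + 2y - 3y^2.
Iterating the recurrence: a_0,…,a_{10} = 3, 2, 5, -4, 23, -58, 185, -544, 1643, -4918, 14765.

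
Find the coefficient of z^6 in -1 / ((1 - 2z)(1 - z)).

Partial fractions give a closed form: a_n = (-2)·2^n + (1)·1^n.
At n = 6: a_6 = -127.

-127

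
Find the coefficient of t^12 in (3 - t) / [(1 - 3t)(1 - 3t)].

The denominator gives the recurrence a_n = 6a_(n−1) − 9a_(n−2) for n ≥ 2; the numerator fixes a_0 = 3, a_1 = 17.
Iterating: 3, 17, 75, 297, 1107, 3969, 13851, 47385, 159651, 531441, 1751787, 5727753, 18600435, so a_12 = 18600435.

18600435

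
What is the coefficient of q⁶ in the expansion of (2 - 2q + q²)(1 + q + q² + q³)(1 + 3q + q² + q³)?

3

(2 - 2q + q²) has coefficients 2,-2,1 for degrees 0…2.
(1 + q + q² + q³) has coefficients 1,1,1,1,0,0,0 for degrees 0…6.
Finally multiplying by (1 + 3q + q² + q³), the product of all factors after the first has coefficients 1,4,5,6,5,2,1 for degrees 0…6.
[q⁶] = 2·1 − 2·2 + 1·5 = 3.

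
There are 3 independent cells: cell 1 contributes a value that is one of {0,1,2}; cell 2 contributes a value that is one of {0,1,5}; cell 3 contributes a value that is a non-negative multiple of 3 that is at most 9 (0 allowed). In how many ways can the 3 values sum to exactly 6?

3

The generating function for the choices is (1 + t + t^2)·(1 + t + t^5)·(1 + t^3 + t^6 + t^9); the count is [t^6].
(1 + t + t^2) has coefficients 1,1,1 for degrees 0…2.
(1 + t + t^5) has coefficients 1,1,0,0,0,1,0 for degrees 0…6.
Finally multiplying by (1 + t^3 + t^6 + t^9), the product of all factors after the first has coefficients 1,1,0,1,1,1,1 for degrees 0…6.
[t^6] = 1·1 + 1·1 + 1·1 = 3.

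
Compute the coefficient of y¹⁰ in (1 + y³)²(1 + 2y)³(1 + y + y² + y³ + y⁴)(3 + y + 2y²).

338

(1 + y³)² has coefficients 1,0,0,2,0,0,1 for degrees 0…6.
(1 + 2y)³ has coefficients 1,6,12,8,0,0,0,0,0,0,0 for degrees 0…10.
Multiplying by (1 + y + y² + y³ + y⁴) gives running coefficients 1,7,19,27,27,26,20,8,0,0,0 for degrees 0…10.
Finally multiplying by (3 + y + 2y²), the product of all factors after the first has coefficients 3,22,66,114,146,159,140,96,48,16,0 for degrees 0…10.
[y¹⁰] = 1·0 + 2·96 + 1·146 = 338.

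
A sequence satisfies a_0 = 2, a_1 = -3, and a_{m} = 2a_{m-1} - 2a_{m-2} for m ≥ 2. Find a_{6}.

40

The ordinary generating function has denominator 1 - 2x + 2x^2.
Iterating the recurrence: a_0,…,a_{6} = 2, -3, -10, -14, -8, 12, 40.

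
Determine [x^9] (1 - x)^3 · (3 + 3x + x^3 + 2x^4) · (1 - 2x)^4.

-256

(1 - x)^3 has coefficients 1,-3,3,-1 for degrees 0…3.
(3 + 3x + x^3 + 2x^4) has coefficients 3,3,0,1,2,0,0,0,0,0 for degrees 0…9.
Finally multiplying by (1 - 2x)^4, the product of all factors after the first has coefficients 3,-21,48,-23,-54,56,16,-48,32,0 for degrees 0…9.
[x^9] = 1·0 − 3·32 + 3·(-48) − 1·16 = -256.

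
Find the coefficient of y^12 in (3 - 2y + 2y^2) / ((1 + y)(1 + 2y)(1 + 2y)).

The denominator gives the recurrence a_n = −5a_(n−1) − 8a_(n−2) − 4a_(n−3) for n ≥ 3; the numerator fixes a_0 = 3, a_1 = -17, a_2 = 63.
Iterating: 3, -17, 63, -191, 519, -1319, 3207, -7559, 17415, -39431, 88071, -194567, 425991, so a_12 = 425991.

425991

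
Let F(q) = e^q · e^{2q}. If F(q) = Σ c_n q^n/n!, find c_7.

2187

The EGF product rule gives c_7 = Σ_{k_1+k_2=7} C(7; k_1,k_2) · ∏ g_i(k_i), where e^q gives (1)^k; e^{2q} gives (2)^k.
g_1(k) for k = 0…7: 1, 1, 1, 1, 1, 1, 1, 1.
g_2(k) for k = 0…7: 1, 2, 4, 8, 16, 32, 64, 128.
c_7 = Σ_k C(7,k)·g_1(k)·g_2(7−k) = 1·1·128 + 7·1·64 + 21·1·32 + 35·1·16 + 35·1·8 + 21·1·4 + 7·1·2 + 1·1·1 = 128 + 448 + 672 + 560 + 280 + 84 + 14 + 1 = 2187.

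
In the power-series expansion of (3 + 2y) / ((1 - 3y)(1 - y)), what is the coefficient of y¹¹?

974306

Partial fractions give a closed form: a_n = (11/2)·3^n + (-5/2)·1^n.
At n = 11: a_11 = 974306.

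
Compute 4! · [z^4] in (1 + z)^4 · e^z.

The EGF product rule gives c_4 = Σ_{k_1+k_2=4} C(4; k_1,k_2) · ∏ g_i(k_i), where (1+z)^4 gives the falling factorial (4)_k; e^z gives (1)^k.
g_1(k) for k = 0…4: 1, 4, 12, 24, 24.
g_2(k) for k = 0…4: 1, 1, 1, 1, 1.
c_4 = Σ_k C(4,k)·g_1(k)·g_2(4−k) = 1·1·1 + 4·4·1 + 6·12·1 + 4·24·1 + 1·24·1 = 1 + 16 + 72 + 96 + 24 = 209.

209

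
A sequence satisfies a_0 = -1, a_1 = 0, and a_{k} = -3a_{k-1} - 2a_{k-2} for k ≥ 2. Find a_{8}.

254

The ordinary generating function has denominator 1 + 3y + 2y^2.
Iterating the recurrence: a_0,…,a_{8} = -1, 0, 2, -6, 14, -30, 62, -126, 254.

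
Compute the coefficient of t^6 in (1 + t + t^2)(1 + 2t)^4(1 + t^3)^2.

145

(1 + t + t^2) has coefficients 1,1,1 for degrees 0…2.
(1 + 2t)^4 has coefficients 1,8,24,32,16,0,0 for degrees 0…6.
Finally multiplying by (1 + t^3)^2, the product of all factors after the first has coefficients 1,8,24,34,32,48,65 for degrees 0…6.
[t^6] = 1·65 + 1·48 + 1·32 = 145.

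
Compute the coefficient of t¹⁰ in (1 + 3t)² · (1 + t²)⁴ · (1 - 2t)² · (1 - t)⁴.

1693

(1 + 3t)² has coefficients 1,6,9 for degrees 0…2.
(1 + t²)⁴ has coefficients 1,0,4,0,6,0,4,0,1,0,0 for degrees 0…10.
Multiplying by (1 - 2t)² gives running coefficients 1,-4,8,-16,22,-24,28,-16,17,-4,4 for degrees 0…10.
Finally multiplying by (1 - t)⁴, the product of all factors after the first has coefficients 1,-8,30,-76,151,-244,328,-376,367,-304,214 for degrees 0…10.
[t¹⁰] = 1·214 + 6·(-304) + 9·367 = 1693.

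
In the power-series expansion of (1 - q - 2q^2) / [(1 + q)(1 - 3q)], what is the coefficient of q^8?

2187

The denominator gives the recurrence a_n = 2a_(n−1) + 3a_(n−2) for n ≥ 3; the numerator fixes a_0 = 1, a_1 = 1, a_2 = 3.
Iterating: 1, 1, 3, 9, 27, 81, 243, 729, 2187, so a_8 = 2187.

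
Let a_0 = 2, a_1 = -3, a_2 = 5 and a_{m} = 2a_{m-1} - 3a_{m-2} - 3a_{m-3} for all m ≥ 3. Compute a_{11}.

3676

The ordinary generating function has denominator 1 - 2q + 3q^2 + 3q^3.
Iterating the recurrence: a_0,…,a_{11} = 2, -3, 5, 13, 20, -14, -127, -272, -121, 955, 3089, 3676.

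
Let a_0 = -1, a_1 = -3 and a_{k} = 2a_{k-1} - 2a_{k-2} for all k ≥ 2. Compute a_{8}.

The ordinary generating function has denominator 1 - 2q + 2q^2.
Iterating the recurrence: a_0,…,a_{8} = -1, -3, -4, -2, 4, 12, 16, 8, -16.

-16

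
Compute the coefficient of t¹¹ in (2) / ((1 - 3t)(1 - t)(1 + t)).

398580

The denominator gives the recurrence a_n = 3a_(n−1) + a_(n−2) − 3a_(n−3) for n ≥ 3; the numerator fixes a_0 = 2, a_1 = 6, a_2 = 20.
Iterating: 2, 6, 20, 60, 182, 546, 1640, 4920, 14762, 44286, 132860, 398580, so a_11 = 398580.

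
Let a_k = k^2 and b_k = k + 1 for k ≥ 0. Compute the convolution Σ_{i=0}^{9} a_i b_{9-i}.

825

This is [x^9] in the product of the two ordinary generating functions.
Σ = 0·10 + 1·9 + 4·8 + 9·7 + 16·6 + 25·5 + 36·4 + 49·3 + 64·2 + 81·1 = 825.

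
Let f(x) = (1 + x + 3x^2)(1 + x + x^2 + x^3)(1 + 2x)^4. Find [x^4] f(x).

244

(1 + x + 3x^2) has coefficients 1,1,3 for degrees 0…2.
(1 + x + x^2 + x^3) has coefficients 1,1,1,1,0 for degrees 0…4.
Finally multiplying by (1 + 2x)^4, the product of all factors after the first has coefficients 1,9,33,65,80 for degrees 0…4.
[x^4] = 1·80 + 1·65 + 3·33 = 244.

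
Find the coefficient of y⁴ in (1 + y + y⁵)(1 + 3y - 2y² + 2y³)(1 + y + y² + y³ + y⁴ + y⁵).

(1 + y + y⁵) has coefficients 1,1,0,0,0 for degrees 0…4.
(1 + 3y - 2y² + 2y³) has coefficients 1,3,-2,2,0 for degrees 0…4.
Finally multiplying by (1 + y + y² + y³ + y⁴ + y⁵), the product of all factors after the first has coefficients 1,4,2,4,4 for degrees 0…4.
[y⁴] = 1·4 + 1·4 = 8.

8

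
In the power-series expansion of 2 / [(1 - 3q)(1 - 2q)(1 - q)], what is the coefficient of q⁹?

Partial fractions give a closed form: a_n = (9)·3^n + (-8)·2^n + (1)·1^n.
At n = 9: a_9 = 173052.

173052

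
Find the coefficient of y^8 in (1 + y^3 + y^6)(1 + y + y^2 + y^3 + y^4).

1

(1 + y^3 + y^6) has coefficients 1,0,0,1,0,0,1 for degrees 0…6.
(1 + y + y^2 + y^3 + y^4) has coefficients 1,1,1,1,1,0,0,0,0 for degrees 0…8.
[y^8] = 1·0 + 1·0 + 1·1 = 1.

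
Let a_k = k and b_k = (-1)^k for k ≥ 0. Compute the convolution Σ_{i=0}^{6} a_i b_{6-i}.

3

This is [x^6] in the product of the two ordinary generating functions.
Σ = 0·1 + 1·(-1) + 2·1 + 3·(-1) + 4·1 + 5·(-1) + 6·1 = 3.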